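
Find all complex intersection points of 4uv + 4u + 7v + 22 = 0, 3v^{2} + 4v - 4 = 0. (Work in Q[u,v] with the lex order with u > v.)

Compute a lex Gröbner basis by Buchberger's algorithm.
f_1 = 4uv + 4u + 7v + 22, LT = uv.
f_2 = 3v^{2} + 4v - 4, LT = v^{2}.

S(f_1,f_2): lcm = uv^{2}. S = -\tfrac{1}{3}uv + \tfrac{4}{3}u + \tfrac{7}{4}v^{2} + \tfrac{11}{2}v.
  leading term uv: subtract (-\tfrac{1}{12})·f_1 from -\tfrac{1}{3}uv + \tfrac{4}{3}u + \tfrac{7}{4}v^{2} + \tfrac{11}{2}v → \tfrac{5}{3}u + \tfrac{7}{4}v^{2} + \tfrac{73}{12}v + \tfrac{11}{6}
  leading term u: no divisor's leading term divides it; move \tfrac{5}{3}u to the remainder.
  leading term v^{2}: subtract (\tfrac{7}{12})·f_2 from \tfrac{7}{4}v^{2} + \tfrac{73}{12}v + \tfrac{11}{6} → \tfrac{15}{4}v + \tfrac{25}{6}
  leading term v: no divisor's leading term divides it; move \tfrac{15}{4}v to the remainder.
  leading term 1: no divisor's leading term divides it; move \tfrac{25}{6} to the remainder.
  remainder \tfrac{5}{3}u + \tfrac{15}{4}v + \tfrac{25}{6} ≠ 0; add h_3 = \tfrac{5}{3}u + \tfrac{15}{4}v + \tfrac{25}{6} to the basis.

The other S-polynomials (S(f_1,h_3), S(f_2,h_3)) all reduce to 0 modulo the current basis, so we have a Gröbner basis.
Inter-reduce: drop elements whose leading term is divisible by another's, tail-reduce, and make monic.
Reduced Gröbner basis: {u + \tfrac{9}{4}v + \tfrac{5}{2}, v^{2} + \tfrac{4}{3}v - \tfrac{4}{3}}.

From the last basis element, v^{2} + \tfrac{4}{3}v - \tfrac{4}{3} = 0, so v takes values in {-2, 2/3}. Each choice, substituted upward through the basis, yields the corresponding point(s) of the solution set.
  v = -2: the earlier basis element becomes u - 2 = 0, giving u = 2 — point (2, -2).
  v = 2/3: the earlier basis element becomes u + 4 = 0, giving u = -4 — point (-4, 2/3).
Substituting each solution back into the original system confirms all equations vanish.

{(2, -2), (-4, 2/3)}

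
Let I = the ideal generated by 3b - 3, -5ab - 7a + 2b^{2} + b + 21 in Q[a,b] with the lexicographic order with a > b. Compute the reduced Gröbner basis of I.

f_1 = 3b - 3, LT = b.
f_2 = -5ab - 7a + 2b^{2} + b + 21, LT = ab.

S(f_1,f_2): lcm = ab. S = -\tfrac{12}{5}a + \tfrac{2}{5}b^{2} + \tfrac{1}{5}b + \tfrac{21}{5}.
  leading term a: no divisor's leading term divides it; move -\tfrac{12}{5}a to the remainder.
  leading term b^{2}: subtract (\tfrac{2}{15}b)·f_1 from \tfrac{2}{5}b^{2} + \tfrac{1}{5}b + \tfrac{21}{5} → \tfrac{3}{5}b + \tfrac{21}{5}
  leading term b: subtract (\tfrac{1}{5})·f_1 from \tfrac{3}{5}b + \tfrac{21}{5} → \tfrac{24}{5}
  leading term 1: no divisor's leading term divides it; move \tfrac{24}{5} to the remainder.
  remainder -\tfrac{12}{5}a + \tfrac{24}{5} ≠ 0; add g_3 = -\tfrac{12}{5}a + \tfrac{24}{5} to the basis.

The other S-polynomials (S(f_1,g_3), S(f_2,g_3)) all reduce to 0 modulo the current basis, so we have a Gröbner basis.
Inter-reduce: drop elements whose leading term is divisible by another's, tail-reduce, and make monic.

G = {a - 2, b - 1}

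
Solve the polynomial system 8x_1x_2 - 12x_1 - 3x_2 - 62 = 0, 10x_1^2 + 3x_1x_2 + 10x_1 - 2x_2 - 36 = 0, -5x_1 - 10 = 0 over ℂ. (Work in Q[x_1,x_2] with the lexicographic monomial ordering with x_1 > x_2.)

{(-2, -2)}

Compute a lex Gröbner basis by Buchberger's algorithm.
f_1 = 8x_1x_2 - 12x_1 - 3x_2 - 62, LT = x_1x_2.
f_2 = 10x_1^2 + 3x_1x_2 + 10x_1 - 2x_2 - 36, LT = x_1^2.
f_3 = -5x_1 - 10, LT = x_1.

S(f_1,f_2): lcm = x_1^2x_2. S = -3/2x_1^2 - 3/10x_1x_2^2 - 11/8x_1x_2 - 31/4x_1 + 1/5x_2^2 + 18/5x_2.
  reduce S modulo (f_1, f_2, f_3):
  remainder 7/80x_2^2 + 147/320x_2 + 91/160 ≠ 0; add h_4 = 7/80x_2^2 + 147/320x_2 + 91/160 to the basis.

S(f_1,f_3): lcm = x_1x_2. S = -3/2x_1 - 19/8x_2 - 31/4.
  reduce S modulo (f_1, f_2, f_3, h_4):
  remainder -19/8x_2 - 19/4 ≠ 0; add h_5 = -19/8x_2 - 19/4 to the basis.

The other S-polynomials (S(f_2,f_3), S(f_1,h_4), S(f_2,h_4), S(f_3,h_4), S(f_1,h_5), S(f_2,h_5), S(f_3,h_5), S(h_4,h_5)) all reduce to 0 modulo the current basis, so we have a Gröbner basis.
Inter-reduce: drop elements whose leading term is divisible by another's, tail-reduce, and make monic.
Reduced Gröbner basis: {x_1 + 2, x_2 + 2}.

Elimination: the polynomial x_2 + 2 lies in the elimination ideal for x_2, so x_2 ∈ {-2}. For each such x_2, the remaining basis elements (now univariate) give the rest of the solution.
  x_2 = -2: the earlier basis element becomes x_1 + 2 = 0, giving x_1 = -2 — point (-2, -2).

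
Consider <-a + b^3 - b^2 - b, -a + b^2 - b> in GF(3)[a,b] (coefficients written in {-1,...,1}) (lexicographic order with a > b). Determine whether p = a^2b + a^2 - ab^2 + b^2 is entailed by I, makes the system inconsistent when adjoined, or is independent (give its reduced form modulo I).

First compute the reduced Gröbner basis of I by Buchberger's algorithm.
f_1 = -a + b^3 - b^2 - b, LT = a.
f_2 = -a + b^2 - b, LT = a.

S(f_1,f_2): lcm = a. S = -b^3 - b^2.
  reduce S modulo (f_1, f_2):
  remainder -b^3 - b^2 ≠ 0; add h_3 = -b^3 - b^2 to the basis.

The other S-polynomials (S(f_1,h_3), S(f_2,h_3)) all reduce to 0 modulo the current basis, so we have a Gröbner basis.
Inter-reduce: drop elements whose leading term is divisible by another's, tail-reduce, and make monic.
Reduced Gröbner basis: {a - b^2 + b, b^3 + b^2}.
Label its elements g_1 = a - b^2 + b, g_2 = b^3 + b^2.

Reduce p = a^2b + a^2 - ab^2 + b^2 modulo G:
  leading term a^2b: subtract (ab)·g_1 from a^2b + a^2 - ab^2 + b^2 → a^2 + ab^3 + ab^2 + b^2
  leading term a^2: subtract (a)·g_1 from a^2 + ab^3 + ab^2 + b^2 → ab^3 - ab^2 - ab + b^2
  leading term ab^3: subtract (b^3)·g_1 from ab^3 - ab^2 - ab + b^2 → -ab^2 - ab + b^5 - b^4 + b^2
  leading term ab^2: subtract (-b^2)·g_1 from -ab^2 - ab + b^5 - b^4 + b^2 → -ab + b^5 + b^4 + b^3 + b^2
  leading term ab: subtract (-b)·g_1 from -ab + b^5 + b^4 + b^3 + b^2 → b^5 + b^4 - b^2
  leading term b^5: subtract (b^2)·g_2 from b^5 + b^4 - b^2 → -b^2
  leading term b^2: no divisor's leading term divides it; move -b^2 to the remainder.
  normal form = -b^2.
The normal form is nonzero, so p ∉ I. Since p minus its normal form lies in I, I + (p) = I + (r) where r = -b^2; decide whether this ideal is the whole ring.
Run Buchberger on G together with r (pairs among the g_i already reduce to 0 since G is a Gröbner basis):
g_1 = a - b^2 + b, LT = a.
g_2 = b^3 + b^2, LT = b^3.
r = -b^2, LT = b^2.

The S-polynomials (S(g_1,g_2), S(g_1,r), S(g_2,r)) all reduce to 0 modulo the current basis, so we have a Gröbner basis.
Inter-reduce: drop elements whose leading term is divisible by another's, tail-reduce, and make monic.
Reduced Gröbner basis: {a + b, b^2}.
The reduced Gröbner basis of I + (p) is {a + b, b^2} ≠ {1}, a proper ideal, so the enlarged system stays consistent: p is independent of I, with normal form -b^2.

Ideal membership is decidable via reduction modulo a Gröbner basis.

a^2b + a^2 - ab^2 + b^2 is independent of I; its normal form modulo I is -b^2.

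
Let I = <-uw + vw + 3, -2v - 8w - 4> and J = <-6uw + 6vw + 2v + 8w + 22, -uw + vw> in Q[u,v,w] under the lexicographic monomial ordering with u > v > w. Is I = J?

No, the ideals differ.

Equality of ideals is decidable: compute both reduced Gröbner bases (unique for the ordering) and check whether they agree.
Buchberger on the first generating set:
f_1 = -uw + vw + 3, LT = uw.
f_2 = -2v - 8w - 4, LT = v.

The S-polynomials (S(f_1,f_2)) all reduce to 0 modulo the current basis, so we have a Gröbner basis.
Inter-reduce: drop elements whose leading term is divisible by another's, tail-reduce, and make monic.
Reduced Gröbner basis: {uw + 4w^2 + 2w - 3, v + 4w + 2}.

Buchberger on the second generating set:
h_1 = -6uw + 6vw + 2v + 8w + 22, LT = uw.
h_2 = -uw + vw, LT = uw.

S(h_1,h_2): lcm = uw. S = -1/3v - 4/3w - 11/3.
  leading term v: no divisor's leading term divides it; move -1/3v to the remainder.
  leading term w: no divisor's leading term divides it; move -4/3w to the remainder.
  leading term 1: no divisor's leading term divides it; move -11/3 to the remainder.
  remainder -1/3v - 4/3w - 11/3 ≠ 0; add k_3 = -1/3v - 4/3w - 11/3 to the basis.

The other S-polynomials (S(h_1,k_3), S(h_2,k_3)) all reduce to 0 modulo the current basis, so we have a Gröbner basis.
Inter-reduce: drop elements whose leading term is divisible by another's, tail-reduce, and make monic.
Reduced Gröbner basis: {uw + 4w^2 + 11w, v + 4w + 11}.

Since the reduced bases disagree, the two ideals are not the same.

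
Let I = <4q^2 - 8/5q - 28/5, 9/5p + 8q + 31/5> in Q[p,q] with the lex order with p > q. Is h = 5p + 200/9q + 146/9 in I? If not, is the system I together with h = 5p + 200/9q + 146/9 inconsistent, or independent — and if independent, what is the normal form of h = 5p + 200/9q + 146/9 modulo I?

First compute the reduced Gröbner basis of I by Buchberger's algorithm.
f_1 = 4q^2 - 8/5q - 28/5, LT = q^2.
f_2 = 9/5p + 8q + 31/5, LT = p.

The S-polynomials (S(f_1,f_2)) all reduce to 0 modulo the current basis, so we have a Gröbner basis.
Inter-reduce: drop elements whose leading term is divisible by another's, tail-reduce, and make monic.
Reduced Gröbner basis: {p + 40/9q + 31/9, q^2 - 2/5q - 7/5}.
Label its elements g_1 = p + 40/9q + 31/9, g_2 = q^2 - 2/5q - 7/5.

Reduce h = 5p + 200/9q + 146/9 modulo G:
  leading term p: subtract (5)·g_1 from 5p + 200/9q + 146/9 → -1
  leading term 1: no divisor's leading term divides it; move -1 to the remainder.
  normal form = -1.
The normal form is nonzero, so h ∉ I. Since h minus its normal form lies in I, I + (h) = I + (r) where r = -1; decide whether this ideal is the whole ring.
Here r = -1 is a nonzero constant, hence a unit: 1 ∈ I + (h), the Gröbner basis of I + (h) is {1}, and the enlarged system has no common solution — adjoining h is inconsistent.

Adjoining 5p + 200/9q + 146/9 makes the ideal the whole ring: the system is inconsistent.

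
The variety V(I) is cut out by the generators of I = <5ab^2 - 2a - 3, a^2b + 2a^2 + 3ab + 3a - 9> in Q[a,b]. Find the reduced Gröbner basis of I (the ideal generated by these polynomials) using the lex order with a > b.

G = {a + 25/6b^3 - 55/6b^2 - 5/6b + 29/6, b^4 - 1/5b^3 - b^2 + 1/25b + 4/25}

The reduced Gröbner basis is the canonical form of the ideal for this ordering.

f_1 = 5ab^2 - 2a - 3, LT = ab^2.
f_2 = a^2b + 2a^2 + 3ab + 3a - 9, LT = a^2b.

S(f_1,f_2): lcm = a^2b^2. S = -2a^2b - 2/5a^2 - 3ab^2 - 3ab - 3/5a + 9b.
  leading term a^2b: subtract (-2)·f_2 from -2a^2b - 2/5a^2 - 3ab^2 - 3ab - 3/5a + 9b → 18/5a^2 - 3ab^2 + 3ab + 27/5a + 9b - 18
  leading term a^2: no divisor's leading term divides it; move 18/5a^2 to the remainder.
  leading term ab^2: subtract (-3/5)·f_1 from -3ab^2 + 3ab + 27/5a + 9b - 18 → 3ab + 21/5a + 9b - 99/5
  leading term ab: no divisor's leading term divides it; move 3ab to the remainder.
  leading term a: no divisor's leading term divides it; move 21/5a to the remainder.
  leading term b: no divisor's leading term divides it; move 9b to the remainder.
  leading term 1: no divisor's leading term divides it; move -99/5 to the remainder.
  remainder 18/5a^2 + 3ab + 21/5a + 9b - 99/5 ≠ 0; add g_3 = 18/5a^2 + 3ab + 21/5a + 9b - 99/5 to the basis.

S(f_1,g_3): lcm = a^2b^2. S = -2/5a^2 - 5/6ab^3 - 7/6ab^2 - 3/5a - 5/2b^3 + 11/2b^2.
  leading term a^2: subtract (-1/9)·g_3 from -2/5a^2 - 5/6ab^3 - 7/6ab^2 - 3/5a - 5/2b^3 + 11/2b^2 → -5/6ab^3 - 7/6ab^2 + 1/3ab - 2/15a - 5/2b^3 + 11/2b^2 + b - 11/5
  leading term ab^3: subtract (-1/6b)·f_1 from -5/6ab^3 - 7/6ab^2 + 1/3ab - 2/15a - 5/2b^3 + 11/2b^2 + b - 11/5 → -7/6ab^2 - 2/15a - 5/2b^3 + 11/2b^2 + 1/2b - 11/5
  leading term ab^2: subtract (-7/30)·f_1 from -7/6ab^2 - 2/15a - 5/2b^3 + 11/2b^2 + 1/2b - 11/5 → -3/5a - 5/2b^3 + 11/2b^2 + 1/2b - 29/10
  leading term a: no divisor's leading term divides it; move -3/5a to the remainder.
  leading term b^3: no divisor's leading term divides it; move -5/2b^3 to the remainder.
  leading term b^2: no divisor's leading term divides it; move 11/2b^2 to the remainder.
  leading term b: no divisor's leading term divides it; move 1/2b to the remainder.
  leading term 1: no divisor's leading term divides it; move -29/10 to the remainder.
  remainder -3/5a - 5/2b^3 + 11/2b^2 + 1/2b - 29/10 ≠ 0; add g_4 = -3/5a - 5/2b^3 + 11/2b^2 + 1/2b - 29/10 to the basis.

S(f_2,g_3): lcm = a^2b. S = 2a^2 - 5/6ab^2 + 11/6ab + 3a - 5/2b^2 + 11/2b - 9.
  leading term a^2: subtract (5/9)·g_3 from 2a^2 - 5/6ab^2 + 11/6ab + 3a - 5/2b^2 + 11/2b - 9 → -5/6ab^2 + 1/6ab + 2/3a - 5/2b^2 + 1/2b + 2
  leading term ab^2: subtract (-1/6)·f_1 from -5/6ab^2 + 1/6ab + 2/3a - 5/2b^2 + 1/2b + 2 → 1/6ab + 1/3a - 5/2b^2 + 1/2b + 3/2
  leading term ab: subtract (-5/18b)·g_4 from 1/6ab + 1/3a - 5/2b^2 + 1/2b + 3/2 → 1/3a - 25/36b^4 + 55/36b^3 - 85/36b^2 - 11/36b + 3/2
  leading term a: subtract (-5/9)·g_4 from 1/3a - 25/36b^4 + 55/36b^3 - 85/36b^2 - 11/36b + 3/2 → -25/36b^4 + 5/36b^3 + 25/36b^2 - 1/36b - 1/9
  leading term b^4: no divisor's leading term divides it; move -25/36b^4 to the remainder.
  leading term b^3: no divisor's leading term divides it; move 5/36b^3 to the remainder.
  leading term b^2: no divisor's leading term divides it; move 25/36b^2 to the remainder.
  leading term b: no divisor's leading term divides it; move -1/36b to the remainder.
  leading term 1: no divisor's leading term divides it; move -1/9 to the remainder.
  remainder -25/36b^4 + 5/36b^3 + 25/36b^2 - 1/36b - 1/9 ≠ 0; add g_5 = -25/36b^4 + 5/36b^3 + 25/36b^2 - 1/36b - 1/9 to the basis.

The other S-polynomials (S(f_1,g_4), S(f_2,g_4), S(g_3,g_4), S(f_1,g_5), S(f_2,g_5), S(g_3,g_5), S(g_4,g_5)) all reduce to 0 modulo the current basis, so we have a Gröbner basis.
Inter-reduce: drop elements whose leading term is divisible by another's, tail-reduce, and make monic.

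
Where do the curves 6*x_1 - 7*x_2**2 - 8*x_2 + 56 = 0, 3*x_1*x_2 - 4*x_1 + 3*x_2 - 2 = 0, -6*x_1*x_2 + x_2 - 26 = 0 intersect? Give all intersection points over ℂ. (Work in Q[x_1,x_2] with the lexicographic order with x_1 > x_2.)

{(-2, 2)}

Compute a lex Gröbner basis by Buchberger's algorithm.
f_1 = 6*x_1 - 7*x_2**2 - 8*x_2 + 56, LT = x_1.
f_2 = 3*x_1*x_2 - 4*x_1 + 3*x_2 - 2, LT = x_1*x_2.
f_3 = -6*x_1*x_2 + x_2 - 26, LT = x_1*x_2.

S(f_1,f_2): lcm = x_1*x_2. S = 4/3*x_1 - 7/6*x_2**3 - 4/3*x_2**2 + 25/3*x_2 + 2/3.
  leading term x_1: subtract (2/9)·f_1 from 4/3*x_1 - 7/6*x_2**3 - 4/3*x_2**2 + 25/3*x_2 + 2/3 → -7/6*x_2**3 + 2/9*x_2**2 + 91/9*x_2 - 106/9
  leading term x_2**3: no divisor's leading term divides it; move -7/6*x_2**3 to the remainder.
  leading term x_2**2: no divisor's leading term divides it; move 2/9*x_2**2 to the remainder.
  leading term x_2: no divisor's leading term divides it; move 91/9*x_2 to the remainder.
  leading term 1: no divisor's leading term divides it; move -106/9 to the remainder.
  remainder -7/6*x_2**3 + 2/9*x_2**2 + 91/9*x_2 - 106/9 ≠ 0; add h_4 = -7/6*x_2**3 + 2/9*x_2**2 + 91/9*x_2 - 106/9 to the basis.

S(f_1,f_3): lcm = x_1*x_2. S = -7/6*x_2**3 - 4/3*x_2**2 + 19/2*x_2 - 13/3.
  leading term x_2**3: subtract (1)·h_4 from -7/6*x_2**3 - 4/3*x_2**2 + 19/2*x_2 - 13/3 → -14/9*x_2**2 - 11/18*x_2 + 67/9
  leading term x_2**2: no divisor's leading term divides it; move -14/9*x_2**2 to the remainder.
  leading term x_2: no divisor's leading term divides it; move -11/18*x_2 to the remainder.
  leading term 1: no divisor's leading term divides it; move 67/9 to the remainder.
  remainder -14/9*x_2**2 - 11/18*x_2 + 67/9 ≠ 0; add h_5 = -14/9*x_2**2 - 11/18*x_2 + 67/9 to the basis.

S(f_3,h_4): lcm = x_1*x_2**3. S = 4/21*x_1*x_2**2 + 26/3*x_1*x_2 - 212/21*x_1 - 1/6*x_2**3 + 13/3*x_2**2.
  leading term x_1*x_2**2: subtract (2/63*x_2**2)·f_1 from 4/21*x_1*x_2**2 + 26/3*x_1*x_2 - 212/21*x_1 - 1/6*x_2**3 + 13/3*x_2**2 → 26/3*x_1*x_2 - 212/21*x_1 + 2/9*x_2**4 + 11/126*x_2**3 + 23/9*x_2**2
  leading term x_1*x_2: subtract (13/9*x_2)·f_1 from 26/3*x_1*x_2 - 212/21*x_1 + 2/9*x_2**4 + 11/126*x_2**3 + 23/9*x_2**2 → -212/21*x_1 + 2/9*x_2**4 + 1285/126*x_2**3 + 127/9*x_2**2 - 728/9*x_2
  leading term x_1: subtract (-106/63)·f_1 from -212/21*x_1 + 2/9*x_2**4 + 1285/126*x_2**3 + 127/9*x_2**2 - 728/9*x_2 → 2/9*x_2**4 + 1285/126*x_2**3 + 7/3*x_2**2 - 5944/63*x_2 + 848/9
  leading term x_2**4: subtract (-4/21*x_2)·h_4 from 2/9*x_2**4 + 1285/126*x_2**3 + 7/3*x_2**2 - 5944/63*x_2 + 848/9 → 553/54*x_2**3 + 115/27*x_2**2 - 2608/27*x_2 + 848/9
  leading term x_2**3: subtract (-79/9)·h_4 from 553/54*x_2**3 + 115/27*x_2**2 - 2608/27*x_2 + 848/9 → 503/81*x_2**2 - 635/81*x_2 - 742/81
  leading term x_2**2: subtract (-503/126)·h_5 from 503/81*x_2**2 - 635/81*x_2 - 742/81 → -7771/756*x_2 + 7771/378
  leading term x_2: no divisor's leading term divides it; move -7771/756*x_2 to the remainder.
  leading term 1: no divisor's leading term divides it; move 7771/378 to the remainder.
  remainder -7771/756*x_2 + 7771/378 ≠ 0; add h_6 = -7771/756*x_2 + 7771/378 to the basis.

The other S-polynomials (S(f_2,f_3), S(f_1,h_4), S(f_2,h_4), S(f_1,h_5), S(f_2,h_5), S(f_3,h_5), S(h_4,h_5), S(f_1,h_6), S(f_2,h_6), S(f_3,h_6), S(h_4,h_6), S(h_5,h_6)) all reduce to 0 modulo the current basis, so we have a Gröbner basis.
Inter-reduce: drop elements whose leading term is divisible by another's, tail-reduce, and make monic.
Reduced Gröbner basis: {x_1 + 2, x_2 - 2}.

The lex basis is triangular: the last element involves only x_2. Solving x_2 - 2 = 0 gives x_2 ∈ {2}; substituting each value into the earlier elements determines the remaining variables.
  x_2 = 2: the earlier basis element becomes x_1 + 2 = 0, giving x_1 = -2 — point (-2, 2).
Substituting each solution back into the original system confirms all equations vanish.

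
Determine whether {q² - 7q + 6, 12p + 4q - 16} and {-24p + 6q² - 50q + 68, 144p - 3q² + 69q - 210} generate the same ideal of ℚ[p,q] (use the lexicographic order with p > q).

Yes, the ideals are equal.

Equality of ideals is decidable: compute both reduced Gröbner bases (unique for the ordering) and check whether they agree.
Buchberger on the first generating set:
f_1 = q² - 7q + 6, LT = q².
f_2 = 12p + 4q - 16, LT = p.

The S-polynomials (S(f_1,f_2)) all reduce to 0 modulo the current basis, so we have a Gröbner basis.
Inter-reduce: drop elements whose leading term is divisible by another's, tail-reduce, and make monic.
Reduced Gröbner basis: {p + ⅓q - 4/3, q² - 7q + 6}.

Buchberger on the second generating set:
h_1 = -24p + 6q² - 50q + 68, LT = p.
h_2 = 144p - 3q² + 69q - 210, LT = p.

S(h_1,h_2): lcm = p. S = -11/48q² + 77/48q - 11/8.
  leading term q²: no divisor's leading term divides it; move -11/48q² to the remainder.
  leading term q: no divisor's leading term divides it; move 77/48q to the remainder.
  leading term 1: no divisor's leading term divides it; move -11/8 to the remainder.
  remainder -11/48q² + 77/48q - 11/8 ≠ 0; add k_3 = -11/48q² + 77/48q - 11/8 to the basis.

The other S-polynomials (S(h_1,k_3), S(h_2,k_3)) all reduce to 0 modulo the current basis, so we have a Gröbner basis.
Inter-reduce: drop elements whose leading term is divisible by another's, tail-reduce, and make monic.
Reduced Gröbner basis: {p + ⅓q - 4/3, q² - 7q + 6}.

These coincide, so the ideals are equal.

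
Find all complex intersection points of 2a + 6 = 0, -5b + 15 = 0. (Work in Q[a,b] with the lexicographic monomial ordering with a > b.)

{(-3, 3)}

Compute a lex Gröbner basis by Buchberger's algorithm.
f_1 = 2a + 6, LT = a.
f_2 = -5b + 15, LT = b.

The S-polynomials (S(f_1,f_2)) all reduce to 0 modulo the current basis, so we have a Gröbner basis.
Inter-reduce: drop elements whose leading term is divisible by another's, tail-reduce, and make monic.
Reduced Gröbner basis: {a + 3, b - 3}.

A lex Gröbner basis eliminates variables successively. Here b - 3 depends only on b, with roots {3}; lifting each root through the earlier basis elements recovers the full solutions.
  b = 3: the earlier basis element becomes a + 3 = 0, giving a = -3 — point (-3, 3).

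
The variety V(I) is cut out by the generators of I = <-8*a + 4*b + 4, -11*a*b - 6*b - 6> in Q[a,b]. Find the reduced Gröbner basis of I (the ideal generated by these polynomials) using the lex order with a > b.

G = {a - 1/2*b - 1/2, b**2 + 23/11*b + 12/11}

f_1 = -8*a + 4*b + 4, LT = a.
f_2 = -11*a*b - 6*b - 6, LT = a*b.

S(f_1,f_2): lcm = a*b. S = -1/2*b**2 - 23/22*b - 6/11.
  leading term b**2: no divisor's leading term divides it; move -1/2*b**2 to the remainder.
  leading term b: no divisor's leading term divides it; move -23/22*b to the remainder.
  leading term 1: no divisor's leading term divides it; move -6/11 to the remainder.
  remainder -1/2*b**2 - 23/22*b - 6/11 ≠ 0; add g_3 = -1/2*b**2 - 23/22*b - 6/11 to the basis.

S(f_1,g_3): leading monomials are coprime, so the S-polynomial reduces to 0 (Buchberger's first criterion).
S(f_2,g_3): lcm = a*b**2. S = -23/11*a*b - 12/11*a + 6/11*b**2 + 6/11*b.
  leading term a*b: subtract (23/88*b)·f_1 from -23/11*a*b - 12/11*a + 6/11*b**2 + 6/11*b → -12/11*a - 1/2*b**2 - 1/2*b
  leading term a: subtract (3/22)·f_1 from -12/11*a - 1/2*b**2 - 1/2*b → -1/2*b**2 - 23/22*b - 6/11
  leading term b**2: subtract (1)·g_3 from -1/2*b**2 - 23/22*b - 6/11 → 0
  remainder 0.

Every S-polynomial of the final basis reduces to 0, so we have a Gröbner basis.
Inter-reduce: drop elements whose leading term is divisible by another's, tail-reduce, and make monic.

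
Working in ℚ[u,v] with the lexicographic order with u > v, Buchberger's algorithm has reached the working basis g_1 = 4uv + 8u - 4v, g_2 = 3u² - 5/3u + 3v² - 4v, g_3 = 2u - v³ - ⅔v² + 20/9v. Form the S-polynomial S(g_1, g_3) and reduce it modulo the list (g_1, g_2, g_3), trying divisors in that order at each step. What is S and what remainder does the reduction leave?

lcm(LM(g_1), LM(g_3)) = uv.
S = (lcm/LT(g_1))·g_1 − (lcm/LT(g_3))·g_3 = 2u + ½v⁴ + ⅓v³ - 10/9v² - v.
Reduce S modulo (g_1, g_2, g_3) in that order:
  leading term u: subtract (1)·g_3 from 2u + ½v⁴ + ⅓v³ - 10/9v² - v → ½v⁴ + 4/3v³ - 4/9v² - 29/9v
  leading term v⁴: no divisor's leading term divides it; move ½v⁴ to the remainder.
  leading term v³: no divisor's leading term divides it; move 4/3v³ to the remainder.
  leading term v²: no divisor's leading term divides it; move -4/9v² to the remainder.
  leading term v: no divisor's leading term divides it; move -29/9v to the remainder.
The remainder ½v⁴ + 4/3v³ - 4/9v² - 29/9v is nonzero, so it would be added as the next basis element.
An S-polynomial is built so that the two leading terms cancel; whether anything survives reduction is exactly the Gröbner-basis criterion.

S(g_1, g_3) = 2u + ½v⁴ + ⅓v³ - 10/9v² - v; remainder on division = ½v⁴ + 4/3v³ - 4/9v² - 29/9v.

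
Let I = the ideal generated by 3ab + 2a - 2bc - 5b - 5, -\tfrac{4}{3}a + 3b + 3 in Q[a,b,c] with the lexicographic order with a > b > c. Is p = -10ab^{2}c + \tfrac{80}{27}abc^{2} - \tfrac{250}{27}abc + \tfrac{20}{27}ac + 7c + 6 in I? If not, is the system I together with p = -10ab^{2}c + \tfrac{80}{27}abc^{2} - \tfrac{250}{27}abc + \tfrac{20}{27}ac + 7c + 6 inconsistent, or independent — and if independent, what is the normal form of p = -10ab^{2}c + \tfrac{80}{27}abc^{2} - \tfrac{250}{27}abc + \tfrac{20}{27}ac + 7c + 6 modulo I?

First compute the reduced Gröbner basis of I by Buchberger's algorithm.
f_1 = 3ab + 2a - 2bc - 5b - 5, LT = ab.
f_2 = -\tfrac{4}{3}a + 3b + 3, LT = a.

S(f_1,f_2): lcm = ab. S = \tfrac{2}{3}a + \tfrac{9}{4}b^{2} - \tfrac{2}{3}bc + \tfrac{7}{12}b - \tfrac{5}{3}.
  leading term a: subtract (-\tfrac{1}{2})·f_2 from \tfrac{2}{3}a + \tfrac{9}{4}b^{2} - \tfrac{2}{3}bc + \tfrac{7}{12}b - \tfrac{5}{3} → \tfrac{9}{4}b^{2} - \tfrac{2}{3}bc + \tfrac{25}{12}b - \tfrac{1}{6}
  leading term b^{2}: no divisor's leading term divides it; move \tfrac{9}{4}b^{2} to the remainder.
  leading term bc: no divisor's leading term divides it; move -\tfrac{2}{3}bc to the remainder.
  leading term b: no divisor's leading term divides it; move \tfrac{25}{12}b to the remainder.
  leading term 1: no divisor's leading term divides it; move -\tfrac{1}{6} to the remainder.
  remainder \tfrac{9}{4}b^{2} - \tfrac{2}{3}bc + \tfrac{25}{12}b - \tfrac{1}{6} ≠ 0; add h_3 = \tfrac{9}{4}b^{2} - \tfrac{2}{3}bc + \tfrac{25}{12}b - \tfrac{1}{6} to the basis.

S(f_1,h_3): lcm = ab^{2}. S = \tfrac{8}{27}abc - \tfrac{7}{27}ab + \tfrac{2}{27}a - \tfrac{2}{3}b^{2}c - \tfrac{5}{3}b^{2} - \tfrac{5}{3}b.
  leading term abc: subtract (\tfrac{8}{81}c)·f_1 from \tfrac{8}{27}abc - \tfrac{7}{27}ab + \tfrac{2}{27}a - \tfrac{2}{3}b^{2}c - \tfrac{5}{3}b^{2} - \tfrac{5}{3}b → -\tfrac{7}{27}ab - \tfrac{16}{81}ac + \tfrac{2}{27}a - \tfrac{2}{3}b^{2}c - \tfrac{5}{3}b^{2} + \tfrac{16}{81}bc^{2} + \tfrac{40}{81}bc - \tfrac{5}{3}b + \tfrac{40}{81}c
  leading term ab: subtract (-\tfrac{7}{81})·f_1 from -\tfrac{7}{27}ab - \tfrac{16}{81}ac + \tfrac{2}{27}a - \tfrac{2}{3}b^{2}c - \tfrac{5}{3}b^{2} + \tfrac{16}{81}bc^{2} + \tfrac{40}{81}bc - \tfrac{5}{3}b + \tfrac{40}{81}c → -\tfrac{16}{81}ac + \tfrac{20}{81}a - \tfrac{2}{3}b^{2}c - \tfrac{5}{3}b^{2} + \tfrac{16}{81}bc^{2} + \tfrac{26}{81}bc - \tfrac{170}{81}b + \tfrac{40}{81}c - \tfrac{35}{81}
  leading term ac: subtract (\tfrac{4}{27}c)·f_2 from -\tfrac{16}{81}ac + \tfrac{20}{81}a - \tfrac{2}{3}b^{2}c - \tfrac{5}{3}b^{2} + \tfrac{16}{81}bc^{2} + \tfrac{26}{81}bc - \tfrac{170}{81}b + \tfrac{40}{81}c - \tfrac{35}{81} → \tfrac{20}{81}a - \tfrac{2}{3}b^{2}c - \tfrac{5}{3}b^{2} + \tfrac{16}{81}bc^{2} - \tfrac{10}{81}bc - \tfrac{170}{81}b + \tfrac{4}{81}c - \tfrac{35}{81}
  leading term a: subtract (-\tfrac{5}{27})·f_2 from \tfrac{20}{81}a - \tfrac{2}{3}b^{2}c - \tfrac{5}{3}b^{2} + \tfrac{16}{81}bc^{2} - \tfrac{10}{81}bc - \tfrac{170}{81}b + \tfrac{4}{81}c - \tfrac{35}{81} → -\tfrac{2}{3}b^{2}c - \tfrac{5}{3}b^{2} + \tfrac{16}{81}bc^{2} - \tfrac{10}{81}bc - \tfrac{125}{81}b + \tfrac{4}{81}c + \tfrac{10}{81}
  leading term b^{2}c: subtract (-\tfrac{8}{27}c)·h_3 from -\tfrac{2}{3}b^{2}c - \tfrac{5}{3}b^{2} + \tfrac{16}{81}bc^{2} - \tfrac{10}{81}bc - \tfrac{125}{81}b + \tfrac{4}{81}c + \tfrac{10}{81} → -\tfrac{5}{3}b^{2} + \tfrac{40}{81}bc - \tfrac{125}{81}b + \tfrac{10}{81}
  leading term b^{2}: subtract (-\tfrac{20}{27})·h_3 from -\tfrac{5}{3}b^{2} + \tfrac{40}{81}bc - \tfrac{125}{81}b + \tfrac{10}{81} → 0
  remainder 0.

S(f_2,h_3): leading monomials are coprime, so the S-polynomial reduces to 0 (Buchberger's first criterion).
Every S-polynomial of the final basis reduces to 0, so we have a Gröbner basis.
Inter-reduce: drop elements whose leading term is divisible by another's, tail-reduce, and make monic.
Reduced Gröbner basis: {a - \tfrac{9}{4}b - \tfrac{9}{4}, b^{2} - \tfrac{8}{27}bc + \tfrac{25}{27}b - \tfrac{2}{27}}.
Label its elements g_1 = a - \tfrac{9}{4}b - \tfrac{9}{4}, g_2 = b^{2} - \tfrac{8}{27}bc + \tfrac{25}{27}b - \tfrac{2}{27}.

Reduce p = -10ab^{2}c + \tfrac{80}{27}abc^{2} - \tfrac{250}{27}abc + \tfrac{20}{27}ac + 7c + 6 modulo G:
  leading term ab^{2}c: subtract (-10b^{2}c)·g_1 from -10ab^{2}c + \tfrac{80}{27}abc^{2} - \tfrac{250}{27}abc + \tfrac{20}{27}ac + 7c + 6 → \tfrac{80}{27}abc^{2} - \tfrac{250}{27}abc + \tfrac{20}{27}ac - \tfrac{45}{2}b^{3}c - \tfrac{45}{2}b^{2}c + 7c + 6
  leading term abc^{2}: subtract (\tfrac{80}{27}bc^{2})·g_1 from \tfrac{80}{27}abc^{2} - \tfrac{250}{27}abc + \tfrac{20}{27}ac - \tfrac{45}{2}b^{3}c - \tfrac{45}{2}b^{2}c + 7c + 6 → -\tfrac{250}{27}abc + \tfrac{20}{27}ac - \tfrac{45}{2}b^{3}c + \tfrac{20}{3}b^{2}c^{2} - \tfrac{45}{2}b^{2}c + \tfrac{20}{3}bc^{2} + 7c + 6
  leading term abc: subtract (-\tfrac{250}{27}bc)·g_1 from -\tfrac{250}{27}abc + \tfrac{20}{27}ac - \tfrac{45}{2}b^{3}c + \tfrac{20}{3}b^{2}c^{2} - \tfrac{45}{2}b^{2}c + \tfrac{20}{3}bc^{2} + 7c + 6 → \tfrac{20}{27}ac - \tfrac{45}{2}b^{3}c + \tfrac{20}{3}b^{2}c^{2} - \tfrac{130}{3}b^{2}c + \tfrac{20}{3}bc^{2} - \tfrac{125}{6}bc + 7c + 6
  leading term ac: subtract (\tfrac{20}{27}c)·g_1 from \tfrac{20}{27}ac - \tfrac{45}{2}b^{3}c + \tfrac{20}{3}b^{2}c^{2} - \tfrac{130}{3}b^{2}c + \tfrac{20}{3}bc^{2} - \tfrac{125}{6}bc + 7c + 6 → -\tfrac{45}{2}b^{3}c + \tfrac{20}{3}b^{2}c^{2} - \tfrac{130}{3}b^{2}c + \tfrac{20}{3}bc^{2} - \tfrac{115}{6}bc + \tfrac{26}{3}c + 6
  leading term b^{3}c: subtract (-\tfrac{45}{2}bc)·g_2 from -\tfrac{45}{2}b^{3}c + \tfrac{20}{3}b^{2}c^{2} - \tfrac{130}{3}b^{2}c + \tfrac{20}{3}bc^{2} - \tfrac{115}{6}bc + \tfrac{26}{3}c + 6 → -\tfrac{45}{2}b^{2}c + \tfrac{20}{3}bc^{2} - \tfrac{125}{6}bc + \tfrac{26}{3}c + 6
  leading term b^{2}c: subtract (-\tfrac{45}{2}c)·g_2 from -\tfrac{45}{2}b^{2}c + \tfrac{20}{3}bc^{2} - \tfrac{125}{6}bc + \tfrac{26}{3}c + 6 → 7c + 6
  leading term c: no divisor's leading term divides it; move 7c to the remainder.
  leading term 1: no divisor's leading term divides it; move 6 to the remainder.
  normal form = 7c + 6.
The normal form is nonzero, so p ∉ I. Since p minus its normal form lies in I, I + (p) = I + (r) where r = 7c + 6; decide whether this ideal is the whole ring.
Run Buchberger on G together with r (pairs among the g_i already reduce to 0 since G is a Gröbner basis):
g_1 = a - \tfrac{9}{4}b - \tfrac{9}{4}, LT = a.
g_2 = b^{2} - \tfrac{8}{27}bc + \tfrac{25}{27}b - \tfrac{2}{27}, LT = b^{2}.
r = 7c + 6, LT = c.

S(g_1,g_2): leading monomials are coprime, so the S-polynomial reduces to 0 (Buchberger's first criterion).
S(g_1,r): leading monomials are coprime, so the S-polynomial reduces to 0 (Buchberger's first criterion).
S(g_2,r): leading monomials are coprime, so the S-polynomial reduces to 0 (Buchberger's first criterion).
Every S-polynomial of the final basis reduces to 0, so we have a Gröbner basis.
Inter-reduce: drop elements whose leading term is divisible by another's, tail-reduce, and make monic.
Reduced Gröbner basis: {a - \tfrac{9}{4}b - \tfrac{9}{4}, b^{2} + \tfrac{223}{189}b - \tfrac{2}{27}, c + \tfrac{6}{7}}.
The reduced Gröbner basis of I + (p) is {a - \tfrac{9}{4}b - \tfrac{9}{4}, b^{2} + \tfrac{223}{189}b - \tfrac{2}{27}, c + \tfrac{6}{7}} ≠ {1}, a proper ideal, so the enlarged system stays consistent: p is independent of I, with normal form 7c + 6.

The remainder on division by a Gröbner basis is unique — it is the normal form.

-10ab^{2}c + \tfrac{80}{27}abc^{2} - \tfrac{250}{27}abc + \tfrac{20}{27}ac + 7c + 6 is independent of I; its normal form modulo I is 7c + 6.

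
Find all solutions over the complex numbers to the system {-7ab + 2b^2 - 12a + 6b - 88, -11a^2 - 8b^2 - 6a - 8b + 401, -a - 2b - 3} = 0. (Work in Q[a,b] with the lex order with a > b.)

{(5, -4)}

Compute a lex Gröbner basis by Buchberger's algorithm.
f_1 = -7ab - 12a + 2b^2 + 6b - 88, LT = ab.
f_2 = -11a^2 - 6a - 8b^2 - 8b + 401, LT = a^2.
f_3 = -a - 2b - 3, LT = a.

S(f_1,f_2): lcm = a^2b. S = 12/7a^2 - 2/7ab^2 - 108/77ab + 88/7a - 8/11b^3 - 8/11b^2 + 401/11b.
  leading term a^2: subtract (-12/77)·f_2 from 12/7a^2 - 2/7ab^2 - 108/77ab + 88/7a - 8/11b^3 - 8/11b^2 + 401/11b → -2/7ab^2 - 108/77ab + 128/11a - 8/11b^3 - 152/77b^2 + 2711/77b + 4812/77
  leading term ab^2: subtract (2/49b)·f_1 from -2/7ab^2 - 108/77ab + 128/11a - 8/11b^3 - 152/77b^2 + 2711/77b + 4812/77 → -492/539ab + 128/11a - 436/539b^3 - 1196/539b^2 + 20913/539b + 4812/77
  leading term ab: subtract (492/3773)·f_1 from -492/539ab + 128/11a - 436/539b^3 - 1196/539b^2 + 20913/539b + 4812/77 → 4528/343a - 436/539b^3 - 9356/3773b^2 + 143439/3773b + 279084/3773
  leading term a: subtract (-4528/343)·f_3 from 4528/343a - 436/539b^3 - 9356/3773b^2 + 143439/3773b + 279084/3773 → -436/539b^3 - 9356/3773b^2 + 43823/3773b + 129660/3773
  leading term b^3: no divisor's leading term divides it; move -436/539b^3 to the remainder.
  leading term b^2: no divisor's leading term divides it; move -9356/3773b^2 to the remainder.
  leading term b: no divisor's leading term divides it; move 43823/3773b to the remainder.
  leading term 1: no divisor's leading term divides it; move 129660/3773 to the remainder.
  remainder -436/539b^3 - 9356/3773b^2 + 43823/3773b + 129660/3773 ≠ 0; add h_4 = -436/539b^3 - 9356/3773b^2 + 43823/3773b + 129660/3773 to the basis.

S(f_1,f_3): lcm = ab. S = 12/7a - 16/7b^2 - 27/7b + 88/7.
  leading term a: subtract (-12/7)·f_3 from 12/7a - 16/7b^2 - 27/7b + 88/7 → -16/7b^2 - 51/7b + 52/7
  leading term b^2: no divisor's leading term divides it; move -16/7b^2 to the remainder.
  leading term b: no divisor's leading term divides it; move -51/7b to the remainder.
  leading term 1: no divisor's leading term divides it; move 52/7 to the remainder.
  remainder -16/7b^2 - 51/7b + 52/7 ≠ 0; add h_5 = -16/7b^2 - 51/7b + 52/7 to the basis.

S(f_2,f_3): lcm = a^2. S = -2ab - 27/11a + 8/11b^2 + 8/11b - 401/11.
  leading term ab: subtract (2/7)·f_1 from -2ab - 27/11a + 8/11b^2 + 8/11b - 401/11 → 75/77a + 12/77b^2 - 76/77b - 871/77
  leading term a: subtract (-75/77)·f_3 from 75/77a + 12/77b^2 - 76/77b - 871/77 → 12/77b^2 - 226/77b - 1096/77
  leading term b^2: subtract (-3/44)·h_5 from 12/77b^2 - 226/77b - 1096/77 → -151/44b - 151/11
  leading term b: no divisor's leading term divides it; move -151/44b to the remainder.
  leading term 1: no divisor's leading term divides it; move -151/11 to the remainder.
  remainder -151/44b - 151/11 ≠ 0; add h_6 = -151/44b - 151/11 to the basis.

The other S-polynomials (S(f_1,h_4), S(f_2,h_4), S(f_3,h_4), S(f_1,h_5), S(f_2,h_5), S(f_3,h_5), S(h_4,h_5), S(f_1,h_6), S(f_2,h_6), S(f_3,h_6), S(h_4,h_6), S(h_5,h_6)) all reduce to 0 modulo the current basis, so we have a Gröbner basis.
Inter-reduce: drop elements whose leading term is divisible by another's, tail-reduce, and make monic.
Reduced Gröbner basis: {a - 5, b + 4}.

The lex basis is triangular: the last element involves only b. Solving b + 4 = 0 gives b ∈ {-4}; substituting each value into the earlier elements determines the remaining variables.
  b = -4: the earlier basis element becomes a - 5 = 0, giving a = 5 — point (5, -4).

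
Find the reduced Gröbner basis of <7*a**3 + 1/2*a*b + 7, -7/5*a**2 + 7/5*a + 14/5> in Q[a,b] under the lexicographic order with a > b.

f_1 = 7*a**3 + 1/2*a*b + 7, LT = a**3.
f_2 = -7/5*a**2 + 7/5*a + 14/5, LT = a**2.

S(f_1,f_2): lcm = a**3. S = a**2 + 1/14*a*b + 2*a + 1.
  reduce S modulo (f_1, f_2):
  remainder 1/14*a*b + 3*a + 3 ≠ 0; add g_3 = 1/14*a*b + 3*a + 3 to the basis.

S(f_1,g_3): lcm = a**3*b. S = -42*a**3 - 42*a**2 + 1/14*a*b**2 + b.
  reduce S modulo (f_1, f_2, g_3):
  remainder -42*a - 2*b - 42 ≠ 0; add g_4 = -42*a - 2*b - 42 to the basis.

S(g_3,g_4): lcm = a*b. S = 42*a - 1/21*b**2 - b + 42.
  reduce S modulo (f_1, f_2, g_3, g_4):
  remainder -1/21*b**2 - 3*b ≠ 0; add g_5 = -1/21*b**2 - 3*b to the basis.

The other S-polynomials (S(f_2,g_3), S(f_1,g_4), S(f_2,g_4), S(f_1,g_5), S(f_2,g_5), S(g_3,g_5), S(g_4,g_5)) all reduce to 0 modulo the current basis, so we have a Gröbner basis.
Inter-reduce: drop elements whose leading term is divisible by another's, tail-reduce, and make monic.

G = {a + 1/21*b + 1, b**2 + 63*b}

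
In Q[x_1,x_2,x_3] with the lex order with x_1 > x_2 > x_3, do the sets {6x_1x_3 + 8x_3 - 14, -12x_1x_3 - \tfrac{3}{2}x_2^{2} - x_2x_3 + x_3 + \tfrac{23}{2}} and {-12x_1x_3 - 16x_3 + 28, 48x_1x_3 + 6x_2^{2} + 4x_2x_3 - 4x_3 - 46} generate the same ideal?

Yes, the ideals are equal.

Two ideals are equal iff their reduced Gröbner bases coincide (the reduced basis is unique for a fixed ordering).
Buchberger on the first generating set:
f_1 = 6x_1x_3 + 8x_3 - 14, LT = x_1x_3.
f_2 = -12x_1x_3 - \tfrac{3}{2}x_2^{2} - x_2x_3 + x_3 + \tfrac{23}{2}, LT = x_1x_3.

S(f_1,f_2): lcm = x_1x_3. S = -\tfrac{1}{8}x_2^{2} - \tfrac{1}{12}x_2x_3 + \tfrac{17}{12}x_3 - \tfrac{11}{8}.
  leading term x_2^{2}: no divisor's leading term divides it; move -\tfrac{1}{8}x_2^{2} to the remainder.
  leading term x_2x_3: no divisor's leading term divides it; move -\tfrac{1}{12}x_2x_3 to the remainder.
  leading term x_3: no divisor's leading term divides it; move \tfrac{17}{12}x_3 to the remainder.
  leading term 1: no divisor's leading term divides it; move -\tfrac{11}{8} to the remainder.
  remainder -\tfrac{1}{8}x_2^{2} - \tfrac{1}{12}x_2x_3 + \tfrac{17}{12}x_3 - \tfrac{11}{8} ≠ 0; add g_3 = -\tfrac{1}{8}x_2^{2} - \tfrac{1}{12}x_2x_3 + \tfrac{17}{12}x_3 - \tfrac{11}{8} to the basis.

The other S-polynomials (S(f_1,g_3), S(f_2,g_3)) all reduce to 0 modulo the current basis, so we have a Gröbner basis.
Inter-reduce: drop elements whose leading term is divisible by another's, tail-reduce, and make monic.
Reduced Gröbner basis: {x_1x_3 + \tfrac{4}{3}x_3 - \tfrac{7}{3}, x_2^{2} + \tfrac{2}{3}x_2x_3 - \tfrac{34}{3}x_3 + 11}.

Buchberger on the second generating set:
h_1 = -12x_1x_3 - 16x_3 + 28, LT = x_1x_3.
h_2 = 48x_1x_3 + 6x_2^{2} + 4x_2x_3 - 4x_3 - 46, LT = x_1x_3.

S(h_1,h_2): lcm = x_1x_3. S = -\tfrac{1}{8}x_2^{2} - \tfrac{1}{12}x_2x_3 + \tfrac{17}{12}x_3 - \tfrac{11}{8}.
  leading term x_2^{2}: no divisor's leading term divides it; move -\tfrac{1}{8}x_2^{2} to the remainder.
  leading term x_2x_3: no divisor's leading term divides it; move -\tfrac{1}{12}x_2x_3 to the remainder.
  leading term x_3: no divisor's leading term divides it; move \tfrac{17}{12}x_3 to the remainder.
  leading term 1: no divisor's leading term divides it; move -\tfrac{11}{8} to the remainder.
  remainder -\tfrac{1}{8}x_2^{2} - \tfrac{1}{12}x_2x_3 + \tfrac{17}{12}x_3 - \tfrac{11}{8} ≠ 0; add k_3 = -\tfrac{1}{8}x_2^{2} - \tfrac{1}{12}x_2x_3 + \tfrac{17}{12}x_3 - \tfrac{11}{8} to the basis.

The other S-polynomials (S(h_1,k_3), S(h_2,k_3)) all reduce to 0 modulo the current basis, so we have a Gröbner basis.
Inter-reduce: drop elements whose leading term is divisible by another's, tail-reduce, and make monic.
Reduced Gröbner basis: {x_1x_3 + \tfrac{4}{3}x_3 - \tfrac{7}{3}, x_2^{2} + \tfrac{2}{3}x_2x_3 - \tfrac{34}{3}x_3 + 11}.

Same reduced basis, so the two generating sets span the same ideal.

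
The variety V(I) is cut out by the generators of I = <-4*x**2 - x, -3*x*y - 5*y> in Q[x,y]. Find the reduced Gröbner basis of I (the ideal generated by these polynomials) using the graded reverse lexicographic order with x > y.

f_1 = -4*x**2 - x, LT = x**2.
f_2 = -3*x*y - 5*y, LT = x*y.

S(f_1,f_2): lcm = x**2*y. S = -17/12*x*y.
  reduce S modulo (f_1, f_2):
  remainder 85/36*y ≠ 0; add g_3 = 85/36*y to the basis.

The other S-polynomials (S(f_1,g_3), S(f_2,g_3)) all reduce to 0 modulo the current basis, so we have a Gröbner basis.
Inter-reduce: drop elements whose leading term is divisible by another's, tail-reduce, and make monic.

G = {x**2 + 1/4*x, y}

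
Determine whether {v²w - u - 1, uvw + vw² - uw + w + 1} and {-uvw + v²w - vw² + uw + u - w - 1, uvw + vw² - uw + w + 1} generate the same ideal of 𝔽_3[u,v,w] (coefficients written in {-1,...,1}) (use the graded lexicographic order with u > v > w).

No, the ideals differ.

Two ideals are equal iff their reduced Gröbner bases coincide (the reduced basis is unique for a fixed ordering).
Buchberger on the first generating set:
f_1 = v²w - u - 1, LT = v²w.
f_2 = uvw + vw² - uw + w + 1, LT = uvw.

S(f_1,f_2): lcm = uv²w. S = -v²w² + uvw - u² - vw - u - v.
  reduce S modulo (f_1, f_2):
  remainder -vw² - u² - vw - u - v + w - 1 ≠ 0; add g_3 = -vw² - u² - vw - u - v + w - 1 to the basis.

S(f_1,g_3): lcm = v²w². S = -u²v - v²w - uv - uw - v² + vw - v - w.
  reduce S modulo (f_1, f_2, g_3):
  remainder -u²v - uv - uw - v² + vw - u - v - w - 1 ≠ 0; add g_4 = -u²v - uv - uw - v² + vw - u - v - w - 1 to the basis.

S(f_2,g_3): lcm = uvw². S = vw³ - u³ - uvw - uw² - u² - uv + uw + w² - u + w.
  reduce S modulo (f_1, f_2, g_3, g_4):
  remainder -u³ - u²w - uw² - u² - uv - uw - vw - w² - u + w + 1 ≠ 0; add g_5 = -u³ - u²w - uw² - u² - uv - uw - vw - w² - u + w + 1 to the basis.

The other S-polynomials (S(f_1,g_4), S(f_2,g_4), S(g_3,g_4), S(f_1,g_5), S(f_2,g_5), S(g_3,g_5), S(g_4,g_5)) all reduce to 0 modulo the current basis, so we have a Gröbner basis.
Inter-reduce: drop elements whose leading term is divisible by another's, tail-reduce, and make monic.
Reduced Gröbner basis: {u³ + u²w + uw² + u² + uv + uw + vw + w² + u - w - 1, u²v + uv + uw + v² - vw + u + v + w + 1, uvw - u² - uw - vw - u - v - w, v²w - u - 1, vw² + u² + vw + u + v - w + 1}.

Buchberger on the second generating set:
h_1 = -uvw + v²w - vw² + uw + u - w - 1, LT = uvw.
h_2 = uvw + vw² - uw + w + 1, LT = uvw.

S(h_1,h_2): lcm = uvw. S = -v²w - u.
  reduce S modulo (h_1, h_2):
  remainder -v²w - u ≠ 0; add k_3 = -v²w - u to the basis.

S(h_1,k_3): lcm = uv²w. S = -v³w + v²w² - uvw - u² - uv + vw + v.
  reduce S modulo (h_1, h_2, k_3):
  remainder vw² - u² + uw + vw + v + w + 1 ≠ 0; add k_4 = vw² - u² + uw + vw + v + w + 1 to the basis.

S(h_1,k_4): lcm = uvw². S = -v²w² + vw³ + u³ - u²w - uvw - uw² - uv + uw + w² - u + w.
  reduce S modulo (h_1, h_2, k_3, k_4):
  remainder u³ + uw² - uv + uw - vw - u + w + 1 ≠ 0; add k_5 = u³ + uw² - uv + uw - vw - u + w + 1 to the basis.

S(k_3,k_4): lcm = v²w². S = u²v - uvw - v²w + uw - v² - vw - v.
  reduce S modulo (h_1, h_2, k_3, k_4, k_5):
  remainder u²v + u² - uw - v² + vw + u + v ≠ 0; add k_6 = u²v + u² - uw - v² + vw + u + v to the basis.

The other S-polynomials (S(h_2,k_3), S(h_2,k_4), S(h_1,k_5), S(h_2,k_5), S(k_3,k_5), S(k_4,k_5), S(h_1,k_6), S(h_2,k_6), S(k_3,k_6), S(k_4,k_6), S(k_5,k_6)) all reduce to 0 modulo the current basis, so we have a Gröbner basis.
Inter-reduce: drop elements whose leading term is divisible by another's, tail-reduce, and make monic.
Reduced Gröbner basis: {u³ + uw² - uv + uw - vw - u + w + 1, u²v + u² - uw - v² + vw + u + v, uvw + u² + uw - vw - v, v²w + u, vw² - u² + uw + vw + v + w + 1}.

These differ, so the ideals are not equal.
The choice of monomial ordering does not affect the verdict — as long as both bases are computed under the same ordering, their equality decides ideal equality.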